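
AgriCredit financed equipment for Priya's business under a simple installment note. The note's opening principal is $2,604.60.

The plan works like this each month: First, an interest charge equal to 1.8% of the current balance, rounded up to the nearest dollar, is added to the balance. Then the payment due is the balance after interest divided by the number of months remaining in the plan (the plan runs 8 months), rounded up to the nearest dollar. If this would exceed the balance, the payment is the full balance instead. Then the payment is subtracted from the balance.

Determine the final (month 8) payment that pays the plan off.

$375.60

# | Opening | Interest | Payment | End bal
1 | $2,604.60 | $47.00 | $332.00 | $2,319.60
2 | $2,319.60 | $42.00 | $338.00 | $2,023.60
3 | $2,023.60 | $37.00 | $344.00 | $1,716.60
4 | $1,716.60 | $31.00 | $350.00 | $1,397.60
5 | $1,397.60 | $26.00 | $356.00 | $1,067.60
6 | $1,067.60 | $20.00 | $363.00 | $724.60
7 | $724.60 | $14.00 | $370.00 | $368.60
8 | $368.60 | $7.00 | $375.60 | $0.00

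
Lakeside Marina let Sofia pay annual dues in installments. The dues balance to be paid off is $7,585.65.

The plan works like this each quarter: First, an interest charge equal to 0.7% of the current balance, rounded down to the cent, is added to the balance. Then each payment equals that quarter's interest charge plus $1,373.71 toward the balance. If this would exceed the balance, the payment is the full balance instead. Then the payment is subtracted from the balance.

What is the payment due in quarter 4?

$1,397.96

Quarter 1: $7,585.65 +$53.09 interest = $7,638.74; pay $1,426.80 → $6,211.94
Quarter 2: $6,211.94 +$43.48 interest = $6,255.42; pay $1,417.19 → $4,838.23
Quarter 3: $4,838.23 +$33.86 interest = $4,872.09; pay $1,407.57 → $3,464.52
Quarter 4: $3,464.52 +$24.25 interest = $3,488.77; pay $1,397.96 → $2,090.81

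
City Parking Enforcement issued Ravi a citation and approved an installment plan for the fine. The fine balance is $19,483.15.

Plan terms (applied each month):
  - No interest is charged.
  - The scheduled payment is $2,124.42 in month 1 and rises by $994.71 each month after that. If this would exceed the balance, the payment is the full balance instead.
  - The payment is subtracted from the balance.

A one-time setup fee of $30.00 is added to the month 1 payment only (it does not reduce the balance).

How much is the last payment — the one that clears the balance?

$5,017.21

Month 1: opening $19,483.15; payment $2,124.42 (+ $30.00 fee); balance $17,358.73
Month 2: opening $17,358.73; payment $3,119.13; balance $14,239.60
Month 3: opening $14,239.60; payment $4,113.84; balance $10,125.76
Month 4: opening $10,125.76; payment $5,108.55; balance $5,017.21
Month 5: opening $5,017.21; payment $5,017.21; balance $0.00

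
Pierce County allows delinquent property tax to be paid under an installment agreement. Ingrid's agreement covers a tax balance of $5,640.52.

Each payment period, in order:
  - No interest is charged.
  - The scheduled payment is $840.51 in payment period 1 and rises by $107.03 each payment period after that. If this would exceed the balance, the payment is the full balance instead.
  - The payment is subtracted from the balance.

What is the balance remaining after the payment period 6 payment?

Payment period 1: opening $5,640.52; payment $840.51; balance $4,800.01
Payment period 2: opening $4,800.01; payment $947.54; balance $3,852.47
Payment period 3: opening $3,852.47; payment $1,054.57; balance $2,797.90
Payment period 4: opening $2,797.90; payment $1,161.60; balance $1,636.30
Payment period 5: opening $1,636.30; payment $1,268.63; balance $367.67
Payment period 6: opening $367.67; payment $367.67; balance $0.00

$0.00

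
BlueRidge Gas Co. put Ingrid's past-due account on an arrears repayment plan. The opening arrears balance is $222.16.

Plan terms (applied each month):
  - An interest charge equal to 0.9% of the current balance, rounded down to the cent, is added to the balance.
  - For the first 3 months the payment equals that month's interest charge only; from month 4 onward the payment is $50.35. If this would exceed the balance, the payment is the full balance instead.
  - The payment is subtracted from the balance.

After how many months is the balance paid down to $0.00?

8

# | Opening | Interest | Payment | End bal
1 | $222.16 | $1.99 | $1.99 | $222.16
2 | $222.16 | $1.99 | $1.99 | $222.16
3 | $222.16 | $1.99 | $1.99 | $222.16
4 | $222.16 | $1.99 | $50.35 | $173.80
5 | $173.80 | $1.56 | $50.35 | $125.01
6 | $125.01 | $1.12 | $50.35 | $75.78
7 | $75.78 | $0.68 | $50.35 | $26.11
8 | $26.11 | $0.23 | $26.34 | $0.00
Balance reaches $0.00 in month 8.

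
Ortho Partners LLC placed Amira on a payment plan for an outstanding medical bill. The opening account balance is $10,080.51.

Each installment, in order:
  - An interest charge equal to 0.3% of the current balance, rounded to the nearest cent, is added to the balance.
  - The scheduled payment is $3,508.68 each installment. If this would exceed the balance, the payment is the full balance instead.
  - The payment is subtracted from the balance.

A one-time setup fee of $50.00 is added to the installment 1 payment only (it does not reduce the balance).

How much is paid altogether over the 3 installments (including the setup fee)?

$10,189.90

Installment 1: opening $10,080.51; interest $30.24 → $10,110.75; payment $3,508.68 (+ $50.00 fee); balance $6,602.07
Installment 2: opening $6,602.07; interest $19.81 → $6,621.88; payment $3,508.68; balance $3,113.20
Installment 3: opening $3,113.20; interest $9.34 → $3,122.54; payment $3,122.54; balance $0.00
Total paid: $10,189.90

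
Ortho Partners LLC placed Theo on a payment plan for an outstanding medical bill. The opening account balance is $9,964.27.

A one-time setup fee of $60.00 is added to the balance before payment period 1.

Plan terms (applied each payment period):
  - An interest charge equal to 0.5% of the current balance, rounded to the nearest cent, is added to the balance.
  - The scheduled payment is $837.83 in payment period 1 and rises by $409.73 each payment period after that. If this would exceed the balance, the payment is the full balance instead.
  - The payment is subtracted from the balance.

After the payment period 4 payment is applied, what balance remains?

Payment period 1: $10,024.27 +$50.12 interest = $10,074.39; pay $837.83 → $9,236.56
Payment period 2: $9,236.56 +$46.18 interest = $9,282.74; pay $1,247.56 → $8,035.18
Payment period 3: $8,035.18 +$40.18 interest = $8,075.36; pay $1,657.29 → $6,418.07
Payment period 4: $6,418.07 +$32.09 interest = $6,450.16; pay $2,067.02 → $4,383.14

$4,383.14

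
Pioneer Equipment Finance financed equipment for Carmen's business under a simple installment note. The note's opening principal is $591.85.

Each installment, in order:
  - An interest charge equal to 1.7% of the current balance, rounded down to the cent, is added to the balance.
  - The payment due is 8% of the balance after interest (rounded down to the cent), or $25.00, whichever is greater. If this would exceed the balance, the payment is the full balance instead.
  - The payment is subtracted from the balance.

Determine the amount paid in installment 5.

$36.90

Installment 1: opening $591.85; interest $10.06 → $601.91; payment $48.15; balance $553.76
Installment 2: opening $553.76; interest $9.41 → $563.17; payment $45.05; balance $518.12
Installment 3: opening $518.12; interest $8.80 → $526.92; payment $42.15; balance $484.77
Installment 4: opening $484.77; interest $8.24 → $493.01; payment $39.44; balance $453.57
Installment 5: opening $453.57; interest $7.71 → $461.28; payment $36.90; balance $424.38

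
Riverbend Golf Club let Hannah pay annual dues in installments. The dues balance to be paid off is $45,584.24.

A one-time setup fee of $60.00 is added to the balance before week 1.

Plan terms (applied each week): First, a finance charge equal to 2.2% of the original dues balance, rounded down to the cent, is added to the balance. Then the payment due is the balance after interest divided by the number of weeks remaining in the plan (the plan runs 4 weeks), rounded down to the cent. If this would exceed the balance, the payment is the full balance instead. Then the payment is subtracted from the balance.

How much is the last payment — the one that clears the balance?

$13,500.34

# | Opening | Interest | Payment | End bal
1 | $45,644.24 | $1,002.85 | $11,661.77 | $34,985.32
2 | $34,985.32 | $1,002.85 | $11,996.05 | $23,992.12
3 | $23,992.12 | $1,002.85 | $12,497.48 | $12,497.49
4 | $12,497.49 | $1,002.85 | $13,500.34 | $0.00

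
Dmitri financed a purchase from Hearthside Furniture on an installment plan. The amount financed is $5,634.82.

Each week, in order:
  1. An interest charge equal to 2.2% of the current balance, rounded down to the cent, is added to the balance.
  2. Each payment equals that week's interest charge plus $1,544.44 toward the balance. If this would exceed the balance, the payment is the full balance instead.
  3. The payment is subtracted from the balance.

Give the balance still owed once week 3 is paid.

$1,001.50

Week 1: $5,634.82 +$123.96 interest = $5,758.78; pay $1,668.40 → $4,090.38
Week 2: $4,090.38 +$89.98 interest = $4,180.36; pay $1,634.42 → $2,545.94
Week 3: $2,545.94 +$56.01 interest = $2,601.95; pay $1,600.45 → $1,001.50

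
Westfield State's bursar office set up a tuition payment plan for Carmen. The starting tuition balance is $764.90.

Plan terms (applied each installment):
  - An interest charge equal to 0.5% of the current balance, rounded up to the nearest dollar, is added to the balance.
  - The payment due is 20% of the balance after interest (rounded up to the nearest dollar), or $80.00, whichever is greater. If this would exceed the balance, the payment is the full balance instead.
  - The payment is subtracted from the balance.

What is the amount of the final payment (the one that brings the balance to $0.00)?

Installment 1: opening $764.90; interest $4.00 → $768.90; payment $154.00; balance $614.90
Installment 2: opening $614.90; interest $4.00 → $618.90; payment $124.00; balance $494.90
Installment 3: opening $494.90; interest $3.00 → $497.90; payment $100.00; balance $397.90
Installment 4: opening $397.90; interest $2.00 → $399.90; payment $80.00; balance $319.90
Installment 5: opening $319.90; interest $2.00 → $321.90; payment $80.00; balance $241.90
Installment 6: opening $241.90; interest $2.00 → $243.90; payment $80.00; balance $163.90
Installment 7: opening $163.90; interest $1.00 → $164.90; payment $80.00; balance $84.90
Installment 8: opening $84.90; interest $1.00 → $85.90; payment $80.00; balance $5.90
Installment 9: opening $5.90; interest $1.00 → $6.90; payment $6.90; balance $0.00

$6.90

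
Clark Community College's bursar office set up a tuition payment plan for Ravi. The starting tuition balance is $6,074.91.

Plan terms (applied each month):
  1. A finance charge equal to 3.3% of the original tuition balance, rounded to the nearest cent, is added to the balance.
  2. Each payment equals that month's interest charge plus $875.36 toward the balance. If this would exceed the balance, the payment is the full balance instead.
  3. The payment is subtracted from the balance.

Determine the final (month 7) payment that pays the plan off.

Month 1: $6,074.91 +$200.47 interest = $6,275.38; pay $1,075.83 → $5,199.55
Month 2: $5,199.55 +$200.47 interest = $5,400.02; pay $1,075.83 → $4,324.19
Month 3: $4,324.19 +$200.47 interest = $4,524.66; pay $1,075.83 → $3,448.83
Month 4: $3,448.83 +$200.47 interest = $3,649.30; pay $1,075.83 → $2,573.47
Month 5: $2,573.47 +$200.47 interest = $2,773.94; pay $1,075.83 → $1,698.11
Month 6: $1,698.11 +$200.47 interest = $1,898.58; pay $1,075.83 → $822.75
Month 7: $822.75 +$200.47 interest = $1,023.22; pay $1,023.22 → $0.00

$1,023.22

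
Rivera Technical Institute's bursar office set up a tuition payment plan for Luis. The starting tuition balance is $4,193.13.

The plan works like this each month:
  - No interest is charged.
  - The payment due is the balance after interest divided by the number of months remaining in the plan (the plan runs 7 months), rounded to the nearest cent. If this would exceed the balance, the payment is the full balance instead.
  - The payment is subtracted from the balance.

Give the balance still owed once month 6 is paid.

Month 1: opening $4,193.13; payment $599.02; balance $3,594.11
Month 2: opening $3,594.11; payment $599.02; balance $2,995.09
Month 3: opening $2,995.09; payment $599.02; balance $2,396.07
Month 4: opening $2,396.07; payment $599.02; balance $1,797.05
Month 5: opening $1,797.05; payment $599.02; balance $1,198.03
Month 6: opening $1,198.03; payment $599.02; balance $599.01

$599.01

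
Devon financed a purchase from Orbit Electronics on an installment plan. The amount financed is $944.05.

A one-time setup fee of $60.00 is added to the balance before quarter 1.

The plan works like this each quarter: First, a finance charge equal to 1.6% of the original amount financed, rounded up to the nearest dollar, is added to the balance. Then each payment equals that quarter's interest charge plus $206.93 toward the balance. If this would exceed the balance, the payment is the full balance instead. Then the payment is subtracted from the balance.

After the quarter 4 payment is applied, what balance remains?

$176.33

Quarter 1: $1,004.05 +$16.00 interest = $1,020.05; pay $222.93 → $797.12
Quarter 2: $797.12 +$16.00 interest = $813.12; pay $222.93 → $590.19
Quarter 3: $590.19 +$16.00 interest = $606.19; pay $222.93 → $383.26
Quarter 4: $383.26 +$16.00 interest = $399.26; pay $222.93 → $176.33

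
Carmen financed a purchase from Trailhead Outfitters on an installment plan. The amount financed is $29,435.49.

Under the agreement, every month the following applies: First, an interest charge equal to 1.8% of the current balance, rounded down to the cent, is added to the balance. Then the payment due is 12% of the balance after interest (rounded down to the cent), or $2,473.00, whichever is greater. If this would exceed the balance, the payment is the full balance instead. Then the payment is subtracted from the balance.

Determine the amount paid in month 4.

$2,585.18

Month 1: opening $29,435.49; interest $529.83 → $29,965.32; payment $3,595.83; balance $26,369.49
Month 2: opening $26,369.49; interest $474.65 → $26,844.14; payment $3,221.29; balance $23,622.85
Month 3: opening $23,622.85; interest $425.21 → $24,048.06; payment $2,885.76; balance $21,162.30
Month 4: opening $21,162.30; interest $380.92 → $21,543.22; payment $2,585.18; balance $18,958.04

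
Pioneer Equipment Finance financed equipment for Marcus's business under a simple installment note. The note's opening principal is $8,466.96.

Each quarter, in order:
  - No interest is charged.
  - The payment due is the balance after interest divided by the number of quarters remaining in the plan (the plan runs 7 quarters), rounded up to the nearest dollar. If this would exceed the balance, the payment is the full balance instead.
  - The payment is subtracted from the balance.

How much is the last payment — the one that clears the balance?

$1,208.96

# | Opening | Payment | End bal
1 | $8,466.96 | $1,210.00 | $7,256.96
2 | $7,256.96 | $1,210.00 | $6,046.96
3 | $6,046.96 | $1,210.00 | $4,836.96
4 | $4,836.96 | $1,210.00 | $3,626.96
5 | $3,626.96 | $1,209.00 | $2,417.96
6 | $2,417.96 | $1,209.00 | $1,208.96
7 | $1,208.96 | $1,208.96 | $0.00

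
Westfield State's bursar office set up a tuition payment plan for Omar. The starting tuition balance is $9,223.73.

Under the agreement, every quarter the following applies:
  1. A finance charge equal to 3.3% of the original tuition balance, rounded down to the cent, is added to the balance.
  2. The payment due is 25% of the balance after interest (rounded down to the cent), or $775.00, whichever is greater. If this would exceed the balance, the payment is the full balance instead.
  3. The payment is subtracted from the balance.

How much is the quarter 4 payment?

Quarter 1: opening $9,223.73; interest $304.38 → $9,528.11; payment $2,382.02; balance $7,146.09
Quarter 2: opening $7,146.09; interest $304.38 → $7,450.47; payment $1,862.61; balance $5,587.86
Quarter 3: opening $5,587.86; interest $304.38 → $5,892.24; payment $1,473.06; balance $4,419.18
Quarter 4: opening $4,419.18; interest $304.38 → $4,723.56; payment $1,180.89; balance $3,542.67

$1,180.89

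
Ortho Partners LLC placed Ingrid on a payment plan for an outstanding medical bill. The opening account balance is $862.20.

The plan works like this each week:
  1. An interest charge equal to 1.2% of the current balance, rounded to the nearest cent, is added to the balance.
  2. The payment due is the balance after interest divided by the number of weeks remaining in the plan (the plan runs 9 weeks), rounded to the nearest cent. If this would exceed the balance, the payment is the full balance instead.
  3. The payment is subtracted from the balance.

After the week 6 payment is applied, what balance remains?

Week 1: $862.20 +$10.35 interest = $872.55; pay $96.95 → $775.60
Week 2: $775.60 +$9.31 interest = $784.91; pay $98.11 → $686.80
Week 3: $686.80 +$8.24 interest = $695.04; pay $99.29 → $595.75
Week 4: $595.75 +$7.15 interest = $602.90; pay $100.48 → $502.42
Week 5: $502.42 +$6.03 interest = $508.45; pay $101.69 → $406.76
Week 6: $406.76 +$4.88 interest = $411.64; pay $102.91 → $308.73

$308.73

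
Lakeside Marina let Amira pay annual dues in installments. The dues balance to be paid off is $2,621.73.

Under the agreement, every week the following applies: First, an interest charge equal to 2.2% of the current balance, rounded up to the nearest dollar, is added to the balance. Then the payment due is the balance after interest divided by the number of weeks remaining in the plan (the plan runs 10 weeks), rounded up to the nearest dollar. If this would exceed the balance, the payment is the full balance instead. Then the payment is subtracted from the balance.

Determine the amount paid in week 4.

$287.00

Week 1: opening $2,621.73; interest $58.00 → $2,679.73; payment $268.00; balance $2,411.73
Week 2: opening $2,411.73; interest $54.00 → $2,465.73; payment $274.00; balance $2,191.73
Week 3: opening $2,191.73; interest $49.00 → $2,240.73; payment $281.00; balance $1,959.73
Week 4: opening $1,959.73; interest $44.00 → $2,003.73; payment $287.00; balance $1,716.73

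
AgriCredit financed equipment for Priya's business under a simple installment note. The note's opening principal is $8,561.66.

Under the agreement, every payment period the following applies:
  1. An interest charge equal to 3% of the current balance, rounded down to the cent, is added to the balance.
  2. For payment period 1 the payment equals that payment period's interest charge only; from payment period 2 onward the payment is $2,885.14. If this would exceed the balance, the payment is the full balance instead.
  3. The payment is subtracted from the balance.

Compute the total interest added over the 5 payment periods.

$801.59

Payment period 1: opening $8,561.66; interest $256.84 → $8,818.50; payment $256.84; balance $8,561.66
Payment period 2: opening $8,561.66; interest $256.84 → $8,818.50; payment $2,885.14; balance $5,933.36
Payment period 3: opening $5,933.36; interest $178.00 → $6,111.36; payment $2,885.14; balance $3,226.22
Payment period 4: opening $3,226.22; interest $96.78 → $3,323.00; payment $2,885.14; balance $437.86
Payment period 5: opening $437.86; interest $13.13 → $450.99; payment $450.99; balance $0.00
Total interest: $256.84 + $256.84 + $178.00 + $96.78 + $13.13 = $801.59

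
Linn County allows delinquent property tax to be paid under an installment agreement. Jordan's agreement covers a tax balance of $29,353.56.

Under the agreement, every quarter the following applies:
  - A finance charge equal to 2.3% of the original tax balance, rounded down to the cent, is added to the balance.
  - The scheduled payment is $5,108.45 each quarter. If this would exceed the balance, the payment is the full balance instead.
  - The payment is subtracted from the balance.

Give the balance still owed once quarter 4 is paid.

Quarter 1: opening $29,353.56; interest $675.13 → $30,028.69; payment $5,108.45; balance $24,920.24
Quarter 2: opening $24,920.24; interest $675.13 → $25,595.37; payment $5,108.45; balance $20,486.92
Quarter 3: opening $20,486.92; interest $675.13 → $21,162.05; payment $5,108.45; balance $16,053.60
Quarter 4: opening $16,053.60; interest $675.13 → $16,728.73; payment $5,108.45; balance $11,620.28

$11,620.28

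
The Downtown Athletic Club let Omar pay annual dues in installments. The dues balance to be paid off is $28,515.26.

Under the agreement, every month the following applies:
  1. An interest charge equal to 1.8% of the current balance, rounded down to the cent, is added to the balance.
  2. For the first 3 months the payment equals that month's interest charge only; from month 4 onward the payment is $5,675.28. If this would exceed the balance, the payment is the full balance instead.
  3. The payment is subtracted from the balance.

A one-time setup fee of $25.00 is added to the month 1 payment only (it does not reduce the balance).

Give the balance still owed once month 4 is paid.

$23,353.25

Month 1: $28,515.26 +$513.27 interest = $29,028.53; pay $513.27 (+ $25.00 fee) → $28,515.26
Month 2: $28,515.26 +$513.27 interest = $29,028.53; pay $513.27 → $28,515.26
Month 3: $28,515.26 +$513.27 interest = $29,028.53; pay $513.27 → $28,515.26
Month 4: $28,515.26 +$513.27 interest = $29,028.53; pay $5,675.28 → $23,353.25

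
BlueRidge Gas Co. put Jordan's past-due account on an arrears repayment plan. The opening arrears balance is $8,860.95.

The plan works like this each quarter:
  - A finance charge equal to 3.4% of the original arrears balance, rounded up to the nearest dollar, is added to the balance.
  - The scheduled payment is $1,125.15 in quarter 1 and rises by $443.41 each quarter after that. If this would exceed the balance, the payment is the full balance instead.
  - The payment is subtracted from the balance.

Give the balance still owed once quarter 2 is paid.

Quarter 1: opening $8,860.95; interest $302.00 → $9,162.95; payment $1,125.15; balance $8,037.80
Quarter 2: opening $8,037.80; interest $302.00 → $8,339.80; payment $1,568.56; balance $6,771.24

$6,771.24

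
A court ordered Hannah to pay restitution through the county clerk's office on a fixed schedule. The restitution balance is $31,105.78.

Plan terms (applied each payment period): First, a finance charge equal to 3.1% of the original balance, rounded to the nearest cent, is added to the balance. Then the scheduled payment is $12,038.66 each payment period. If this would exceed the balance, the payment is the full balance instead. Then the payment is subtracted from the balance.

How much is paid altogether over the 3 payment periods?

$33,998.62

Payment period 1: opening $31,105.78; interest $964.28 → $32,070.06; payment $12,038.66; balance $20,031.40
Payment period 2: opening $20,031.40; interest $964.28 → $20,995.68; payment $12,038.66; balance $8,957.02
Payment period 3: opening $8,957.02; interest $964.28 → $9,921.30; payment $9,921.30; balance $0.00
Total paid: $33,998.62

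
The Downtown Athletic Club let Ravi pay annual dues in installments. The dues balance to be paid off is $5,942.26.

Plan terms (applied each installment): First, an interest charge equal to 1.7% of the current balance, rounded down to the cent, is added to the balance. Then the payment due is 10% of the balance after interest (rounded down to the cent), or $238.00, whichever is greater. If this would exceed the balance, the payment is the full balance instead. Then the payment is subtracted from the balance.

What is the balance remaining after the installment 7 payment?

Installment 1: opening $5,942.26; interest $101.01 → $6,043.27; payment $604.32; balance $5,438.95
Installment 2: opening $5,438.95; interest $92.46 → $5,531.41; payment $553.14; balance $4,978.27
Installment 3: opening $4,978.27; interest $84.63 → $5,062.90; payment $506.29; balance $4,556.61
Installment 4: opening $4,556.61; interest $77.46 → $4,634.07; payment $463.40; balance $4,170.67
Installment 5: opening $4,170.67; interest $70.90 → $4,241.57; payment $424.15; balance $3,817.42
Installment 6: opening $3,817.42; interest $64.89 → $3,882.31; payment $388.23; balance $3,494.08
Installment 7: opening $3,494.08; interest $59.39 → $3,553.47; payment $355.34; balance $3,198.13

$3,198.13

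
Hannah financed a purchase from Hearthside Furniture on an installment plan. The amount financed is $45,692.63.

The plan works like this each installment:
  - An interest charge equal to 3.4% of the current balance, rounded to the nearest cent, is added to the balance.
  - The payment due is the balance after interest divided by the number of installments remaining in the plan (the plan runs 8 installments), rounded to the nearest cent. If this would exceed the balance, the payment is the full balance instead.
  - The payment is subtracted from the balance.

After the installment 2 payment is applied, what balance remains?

$36,639.41

Installment 1: $45,692.63 +$1,553.55 interest = $47,246.18; pay $5,905.77 → $41,340.41
Installment 2: $41,340.41 +$1,405.57 interest = $42,745.98; pay $6,106.57 → $36,639.41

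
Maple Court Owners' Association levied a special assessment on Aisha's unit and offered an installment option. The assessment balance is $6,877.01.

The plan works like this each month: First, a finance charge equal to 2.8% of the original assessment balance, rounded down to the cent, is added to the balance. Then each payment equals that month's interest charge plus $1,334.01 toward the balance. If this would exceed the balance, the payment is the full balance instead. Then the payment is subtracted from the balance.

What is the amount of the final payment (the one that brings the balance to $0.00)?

$399.51

Month 1: $6,877.01 +$192.55 interest = $7,069.56; pay $1,526.56 → $5,543.00
Month 2: $5,543.00 +$192.55 interest = $5,735.55; pay $1,526.56 → $4,208.99
Month 3: $4,208.99 +$192.55 interest = $4,401.54; pay $1,526.56 → $2,874.98
Month 4: $2,874.98 +$192.55 interest = $3,067.53; pay $1,526.56 → $1,540.97
Month 5: $1,540.97 +$192.55 interest = $1,733.52; pay $1,526.56 → $206.96
Month 6: $206.96 +$192.55 interest = $399.51; pay $399.51 → $0.00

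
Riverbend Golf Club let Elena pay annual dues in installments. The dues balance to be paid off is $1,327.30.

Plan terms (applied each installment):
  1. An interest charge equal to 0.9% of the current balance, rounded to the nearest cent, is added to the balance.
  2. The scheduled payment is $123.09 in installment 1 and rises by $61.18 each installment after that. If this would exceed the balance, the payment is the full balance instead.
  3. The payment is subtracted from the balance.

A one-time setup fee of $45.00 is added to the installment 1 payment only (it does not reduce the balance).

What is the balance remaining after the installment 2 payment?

$1,042.84

Installment 1: $1,327.30 +$11.95 interest = $1,339.25; pay $123.09 (+ $45.00 fee) → $1,216.16
Installment 2: $1,216.16 +$10.95 interest = $1,227.11; pay $184.27 → $1,042.84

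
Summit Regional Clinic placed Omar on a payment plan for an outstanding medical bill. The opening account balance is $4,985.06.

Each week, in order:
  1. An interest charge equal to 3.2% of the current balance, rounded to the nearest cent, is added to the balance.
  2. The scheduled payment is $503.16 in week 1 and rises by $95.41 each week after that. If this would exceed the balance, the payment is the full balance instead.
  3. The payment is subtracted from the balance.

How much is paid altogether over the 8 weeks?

$5,754.83

# | Opening | Interest | Payment | End bal
1 | $4,985.06 | $159.52 | $503.16 | $4,641.42
2 | $4,641.42 | $148.53 | $598.57 | $4,191.38
3 | $4,191.38 | $134.12 | $693.98 | $3,631.52
4 | $3,631.52 | $116.21 | $789.39 | $2,958.34
5 | $2,958.34 | $94.67 | $884.80 | $2,168.21
6 | $2,168.21 | $69.38 | $980.21 | $1,257.38
7 | $1,257.38 | $40.24 | $1,075.62 | $222.00
8 | $222.00 | $7.10 | $229.10 | $0.00
Total paid: $5,754.83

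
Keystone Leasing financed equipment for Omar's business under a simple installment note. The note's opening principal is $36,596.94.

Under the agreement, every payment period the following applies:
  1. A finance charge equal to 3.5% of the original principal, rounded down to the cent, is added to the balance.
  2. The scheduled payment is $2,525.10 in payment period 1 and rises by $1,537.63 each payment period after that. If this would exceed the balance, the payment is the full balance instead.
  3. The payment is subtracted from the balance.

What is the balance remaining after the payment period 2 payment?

$32,570.89

Payment period 1: opening $36,596.94; interest $1,280.89 → $37,877.83; payment $2,525.10; balance $35,352.73
Payment period 2: opening $35,352.73; interest $1,280.89 → $36,633.62; payment $4,062.73; balance $32,570.89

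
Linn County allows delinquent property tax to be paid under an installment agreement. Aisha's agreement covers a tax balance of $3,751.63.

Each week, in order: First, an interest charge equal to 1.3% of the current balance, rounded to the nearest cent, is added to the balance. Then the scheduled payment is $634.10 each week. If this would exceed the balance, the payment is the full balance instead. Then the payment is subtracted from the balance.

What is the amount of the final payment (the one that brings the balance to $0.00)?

$125.13

# | Opening | Interest | Payment | End bal
1 | $3,751.63 | $48.77 | $634.10 | $3,166.30
2 | $3,166.30 | $41.16 | $634.10 | $2,573.36
3 | $2,573.36 | $33.45 | $634.10 | $1,972.71
4 | $1,972.71 | $25.65 | $634.10 | $1,364.26
5 | $1,364.26 | $17.74 | $634.10 | $747.90
6 | $747.90 | $9.72 | $634.10 | $123.52
7 | $123.52 | $1.61 | $125.13 | $0.00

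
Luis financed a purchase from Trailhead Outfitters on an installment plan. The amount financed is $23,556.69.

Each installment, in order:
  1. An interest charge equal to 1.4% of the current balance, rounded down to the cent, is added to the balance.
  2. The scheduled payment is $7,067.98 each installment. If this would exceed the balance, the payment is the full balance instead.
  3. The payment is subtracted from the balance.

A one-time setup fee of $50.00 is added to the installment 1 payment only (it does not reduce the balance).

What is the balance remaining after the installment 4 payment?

Installment 1: $23,556.69 +$329.79 interest = $23,886.48; pay $7,067.98 (+ $50.00 fee) → $16,818.50
Installment 2: $16,818.50 +$235.45 interest = $17,053.95; pay $7,067.98 → $9,985.97
Installment 3: $9,985.97 +$139.80 interest = $10,125.77; pay $7,067.98 → $3,057.79
Installment 4: $3,057.79 +$42.80 interest = $3,100.59; pay $3,100.59 → $0.00

$0.00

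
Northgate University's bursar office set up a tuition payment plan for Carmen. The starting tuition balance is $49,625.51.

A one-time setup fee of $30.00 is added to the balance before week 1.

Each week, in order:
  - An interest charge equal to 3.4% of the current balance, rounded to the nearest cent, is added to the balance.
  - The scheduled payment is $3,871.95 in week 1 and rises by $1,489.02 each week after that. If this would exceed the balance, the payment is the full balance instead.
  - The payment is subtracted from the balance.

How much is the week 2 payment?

$5,360.97

# | Opening | Interest | Payment | End bal
1 | $49,655.51 | $1,688.29 | $3,871.95 | $47,471.85
2 | $47,471.85 | $1,614.04 | $5,360.97 | $43,724.92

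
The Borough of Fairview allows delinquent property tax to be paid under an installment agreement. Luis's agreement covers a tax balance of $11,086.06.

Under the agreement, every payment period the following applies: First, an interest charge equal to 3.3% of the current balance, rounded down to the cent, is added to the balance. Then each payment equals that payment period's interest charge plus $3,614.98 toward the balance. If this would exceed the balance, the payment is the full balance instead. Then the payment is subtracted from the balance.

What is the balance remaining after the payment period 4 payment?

$0.00

Payment period 1: opening $11,086.06; interest $365.83 → $11,451.89; payment $3,980.81; balance $7,471.08
Payment period 2: opening $7,471.08; interest $246.54 → $7,717.62; payment $3,861.52; balance $3,856.10
Payment period 3: opening $3,856.10; interest $127.25 → $3,983.35; payment $3,742.23; balance $241.12
Payment period 4: opening $241.12; interest $7.95 → $249.07; payment $249.07; balance $0.00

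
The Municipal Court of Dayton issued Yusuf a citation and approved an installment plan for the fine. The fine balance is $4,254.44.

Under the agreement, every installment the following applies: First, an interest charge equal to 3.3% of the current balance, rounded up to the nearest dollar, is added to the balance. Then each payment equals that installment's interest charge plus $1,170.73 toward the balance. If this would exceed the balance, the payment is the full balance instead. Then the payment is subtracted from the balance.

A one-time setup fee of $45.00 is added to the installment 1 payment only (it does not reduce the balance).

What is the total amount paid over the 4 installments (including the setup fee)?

$4,631.44

Installment 1: opening $4,254.44; interest $141.00 → $4,395.44; payment $1,311.73 (+ $45.00 fee); balance $3,083.71
Installment 2: opening $3,083.71; interest $102.00 → $3,185.71; payment $1,272.73; balance $1,912.98
Installment 3: opening $1,912.98; interest $64.00 → $1,976.98; payment $1,234.73; balance $742.25
Installment 4: opening $742.25; interest $25.00 → $767.25; payment $767.25; balance $0.00
Total paid: $4,631.44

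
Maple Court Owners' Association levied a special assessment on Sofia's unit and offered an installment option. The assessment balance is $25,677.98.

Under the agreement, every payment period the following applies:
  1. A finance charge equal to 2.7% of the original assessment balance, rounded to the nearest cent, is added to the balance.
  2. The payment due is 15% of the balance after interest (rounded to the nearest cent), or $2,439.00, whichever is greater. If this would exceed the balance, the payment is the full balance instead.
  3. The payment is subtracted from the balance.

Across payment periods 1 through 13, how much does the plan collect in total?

$34,691.01

Payment period 1: $25,677.98 +$693.31 interest = $26,371.29; pay $3,955.69 → $22,415.60
Payment period 2: $22,415.60 +$693.31 interest = $23,108.91; pay $3,466.34 → $19,642.57
Payment period 3: $19,642.57 +$693.31 interest = $20,335.88; pay $3,050.38 → $17,285.50
Payment period 4: $17,285.50 +$693.31 interest = $17,978.81; pay $2,696.82 → $15,281.99
Payment period 5: $15,281.99 +$693.31 interest = $15,975.30; pay $2,439.00 → $13,536.30
Payment period 6: $13,536.30 +$693.31 interest = $14,229.61; pay $2,439.00 → $11,790.61
Payment period 7: $11,790.61 +$693.31 interest = $12,483.92; pay $2,439.00 → $10,044.92
Payment period 8: $10,044.92 +$693.31 interest = $10,738.23; pay $2,439.00 → $8,299.23
Payment period 9: $8,299.23 +$693.31 interest = $8,992.54; pay $2,439.00 → $6,553.54
Payment period 10: $6,553.54 +$693.31 interest = $7,246.85; pay $2,439.00 → $4,807.85
Payment period 11: $4,807.85 +$693.31 interest = $5,501.16; pay $2,439.00 → $3,062.16
Payment period 12: $3,062.16 +$693.31 interest = $3,755.47; pay $2,439.00 → $1,316.47
Payment period 13: $1,316.47 +$693.31 interest = $2,009.78; pay $2,009.78 → $0.00
Total paid: $34,691.01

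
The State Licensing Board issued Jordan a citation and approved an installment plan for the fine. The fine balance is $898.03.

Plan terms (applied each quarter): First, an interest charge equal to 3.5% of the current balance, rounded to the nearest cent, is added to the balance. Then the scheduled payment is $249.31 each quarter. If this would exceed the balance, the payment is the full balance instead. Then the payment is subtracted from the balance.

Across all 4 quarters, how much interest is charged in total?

# | Opening | Interest | Payment | End bal
1 | $898.03 | $31.43 | $249.31 | $680.15
2 | $680.15 | $23.81 | $249.31 | $454.65
3 | $454.65 | $15.91 | $249.31 | $221.25
4 | $221.25 | $7.74 | $228.99 | $0.00
Total interest: $31.43 + $23.81 + $15.91 + $7.74 = $78.89

$78.89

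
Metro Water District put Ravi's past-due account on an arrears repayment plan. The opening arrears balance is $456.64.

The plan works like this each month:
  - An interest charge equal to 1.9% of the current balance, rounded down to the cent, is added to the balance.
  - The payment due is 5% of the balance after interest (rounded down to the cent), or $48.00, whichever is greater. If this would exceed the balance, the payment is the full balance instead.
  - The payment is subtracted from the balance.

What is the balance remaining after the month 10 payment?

Month 1: $456.64 +$8.67 interest = $465.31; pay $48.00 → $417.31
Month 2: $417.31 +$7.92 interest = $425.23; pay $48.00 → $377.23
Month 3: $377.23 +$7.16 interest = $384.39; pay $48.00 → $336.39
Month 4: $336.39 +$6.39 interest = $342.78; pay $48.00 → $294.78
Month 5: $294.78 +$5.60 interest = $300.38; pay $48.00 → $252.38
Month 6: $252.38 +$4.79 interest = $257.17; pay $48.00 → $209.17
Month 7: $209.17 +$3.97 interest = $213.14; pay $48.00 → $165.14
Month 8: $165.14 +$3.13 interest = $168.27; pay $48.00 → $120.27
Month 9: $120.27 +$2.28 interest = $122.55; pay $48.00 → $74.55
Month 10: $74.55 +$1.41 interest = $75.96; pay $48.00 → $27.96

$27.96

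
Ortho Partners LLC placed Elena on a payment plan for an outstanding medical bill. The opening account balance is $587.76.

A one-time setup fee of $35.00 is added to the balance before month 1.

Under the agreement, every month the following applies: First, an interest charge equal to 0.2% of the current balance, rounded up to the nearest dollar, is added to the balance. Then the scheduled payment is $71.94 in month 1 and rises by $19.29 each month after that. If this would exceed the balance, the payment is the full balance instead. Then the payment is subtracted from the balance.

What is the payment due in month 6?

Month 1: $622.76 +$2.00 interest = $624.76; pay $71.94 → $552.82
Month 2: $552.82 +$2.00 interest = $554.82; pay $91.23 → $463.59
Month 3: $463.59 +$1.00 interest = $464.59; pay $110.52 → $354.07
Month 4: $354.07 +$1.00 interest = $355.07; pay $129.81 → $225.26
Month 5: $225.26 +$1.00 interest = $226.26; pay $149.10 → $77.16
Month 6: $77.16 +$1.00 interest = $78.16; pay $78.16 → $0.00

$78.16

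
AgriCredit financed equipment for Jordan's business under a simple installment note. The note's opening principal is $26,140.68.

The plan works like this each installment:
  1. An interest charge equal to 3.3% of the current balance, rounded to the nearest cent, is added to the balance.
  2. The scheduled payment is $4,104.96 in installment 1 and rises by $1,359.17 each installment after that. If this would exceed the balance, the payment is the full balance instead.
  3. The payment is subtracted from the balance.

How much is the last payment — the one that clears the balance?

# | Opening | Interest | Payment | End bal
1 | $26,140.68 | $862.64 | $4,104.96 | $22,898.36
2 | $22,898.36 | $755.65 | $5,464.13 | $18,189.88
3 | $18,189.88 | $600.27 | $6,823.30 | $11,966.85
4 | $11,966.85 | $394.91 | $8,182.47 | $4,179.29
5 | $4,179.29 | $137.92 | $4,317.21 | $0.00

$4,317.21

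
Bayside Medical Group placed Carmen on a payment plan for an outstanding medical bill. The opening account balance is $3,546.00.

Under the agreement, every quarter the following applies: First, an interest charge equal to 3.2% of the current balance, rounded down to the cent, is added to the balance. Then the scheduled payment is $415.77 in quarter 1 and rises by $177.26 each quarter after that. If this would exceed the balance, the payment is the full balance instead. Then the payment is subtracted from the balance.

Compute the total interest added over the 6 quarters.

Quarter 1: $3,546.00 +$113.47 interest = $3,659.47; pay $415.77 → $3,243.70
Quarter 2: $3,243.70 +$103.79 interest = $3,347.49; pay $593.03 → $2,754.46
Quarter 3: $2,754.46 +$88.14 interest = $2,842.60; pay $770.29 → $2,072.31
Quarter 4: $2,072.31 +$66.31 interest = $2,138.62; pay $947.55 → $1,191.07
Quarter 5: $1,191.07 +$38.11 interest = $1,229.18; pay $1,124.81 → $104.37
Quarter 6: $104.37 +$3.33 interest = $107.70; pay $107.70 → $0.00
Total interest: $113.47 + $103.79 + $88.14 + $66.31 + $38.11 + $3.33 = $413.15

$413.15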